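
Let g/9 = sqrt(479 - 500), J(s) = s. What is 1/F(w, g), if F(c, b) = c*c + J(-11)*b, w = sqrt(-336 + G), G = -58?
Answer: I/(-394*I + 99*sqrt(21)) ≈ -0.0010912 + 0.0012565*I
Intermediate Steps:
w = I*sqrt(394) (w = sqrt(-336 - 58) = sqrt(-394) = I*sqrt(394) ≈ 19.849*I)
g = 9*I*sqrt(21) (g = 9*sqrt(479 - 500) = 9*sqrt(-21) = 9*(I*sqrt(21)) = 9*I*sqrt(21) ≈ 41.243*I)
F(c, b) = c**2 - 11*b (F(c, b) = c*c - 11*b = c**2 - 11*b)
1/F(w, g) = 1/((I*sqrt(394))**2 - 99*I*sqrt(21)) = 1/(-394 - 99*I*sqrt(21))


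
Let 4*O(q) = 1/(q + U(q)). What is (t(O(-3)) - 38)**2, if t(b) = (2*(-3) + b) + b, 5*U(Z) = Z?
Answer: 2524921/1296 ≈ 1948.2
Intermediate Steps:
U(Z) = Z/5
O(q) = 5/(24*q) (O(q) = 1/(4*(q + q/5)) = 1/(4*((6*q/5))) = (5/(6*q))/4 = 5/(24*q))
t(b) = -6 + 2*b (t(b) = (-6 + b) + b = -6 + 2*b)
(t(O(-3)) - 38)**2 = ((-6 + 2*((5/24)/(-3))) - 38)**2 = ((-6 + 2*((5/24)*(-1/3))) - 38)**2 = ((-6 + 2*(-5/72)) - 38)**2 = ((-6 - 5/36) - 38)**2 = (-221/36 - 38)**2 = (-1589/36)**2 = 2524921/1296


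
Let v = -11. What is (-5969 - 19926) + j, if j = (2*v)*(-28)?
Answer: -25279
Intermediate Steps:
j = 616 (j = (2*(-11))*(-28) = -22*(-28) = 616)
(-5969 - 19926) + j = (-5969 - 19926) + 616 = -25895 + 616 = -25279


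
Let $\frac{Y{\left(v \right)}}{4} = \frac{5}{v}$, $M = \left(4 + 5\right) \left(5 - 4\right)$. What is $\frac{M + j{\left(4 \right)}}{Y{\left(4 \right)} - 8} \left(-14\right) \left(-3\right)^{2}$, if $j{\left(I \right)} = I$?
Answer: $546$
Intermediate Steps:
$M = 9$ ($M = 9 \cdot 1 = 9$)
$Y{\left(v \right)} = \frac{20}{v}$ ($Y{\left(v \right)} = 4 \frac{5}{v} = \frac{20}{v}$)
$\frac{M + j{\left(4 \right)}}{Y{\left(4 \right)} - 8} \left(-14\right) \left(-3\right)^{2} = \frac{9 + 4}{\frac{20}{4} - 8} \left(-14\right) \left(-3\right)^{2} = \frac{13}{20 \cdot \frac{1}{4} - 8} \left(-14\right) 9 = \frac{13}{5 - 8} \left(-14\right) 9 = \frac{13}{-3} \left(-14\right) 9 = 13 \left(- \frac{1}{3}\right) \left(-14\right) 9 = \left(- \frac{13}{3}\right) \left(-14\right) 9 = \frac{182}{3} \cdot 9 = 546$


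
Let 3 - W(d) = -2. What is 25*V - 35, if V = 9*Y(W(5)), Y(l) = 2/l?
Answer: 55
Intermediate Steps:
W(d) = 5 (W(d) = 3 - 1*(-2) = 3 + 2 = 5)
V = 18/5 (V = 9*(2/5) = 9*(2*(⅕)) = 9*(⅖) = 18/5 ≈ 3.6000)
25*V - 35 = 25*(18/5) - 35 = 90 - 35 = 55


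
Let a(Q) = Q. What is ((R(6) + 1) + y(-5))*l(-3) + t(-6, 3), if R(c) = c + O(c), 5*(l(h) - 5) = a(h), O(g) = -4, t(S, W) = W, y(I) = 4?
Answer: 169/5 ≈ 33.800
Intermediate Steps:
l(h) = 5 + h/5
R(c) = -4 + c (R(c) = c - 4 = -4 + c)
((R(6) + 1) + y(-5))*l(-3) + t(-6, 3) = (((-4 + 6) + 1) + 4)*(5 + (⅕)*(-3)) + 3 = ((2 + 1) + 4)*(5 - ⅗) + 3 = (3 + 4)*(22/5) + 3 = 7*(22/5) + 3 = 154/5 + 3 = 169/5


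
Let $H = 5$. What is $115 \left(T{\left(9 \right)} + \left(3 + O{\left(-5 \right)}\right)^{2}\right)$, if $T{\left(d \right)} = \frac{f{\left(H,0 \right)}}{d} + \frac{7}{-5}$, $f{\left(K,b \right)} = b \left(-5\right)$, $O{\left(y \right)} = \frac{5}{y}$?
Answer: $299$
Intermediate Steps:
$f{\left(K,b \right)} = - 5 b$
$T{\left(d \right)} = - \frac{7}{5}$ ($T{\left(d \right)} = \frac{\left(-5\right) 0}{d} + \frac{7}{-5} = \frac{0}{d} + 7 \left(- \frac{1}{5}\right) = 0 - \frac{7}{5} = - \frac{7}{5}$)
$115 \left(T{\left(9 \right)} + \left(3 + O{\left(-5 \right)}\right)^{2}\right) = 115 \left(- \frac{7}{5} + \left(3 + \frac{5}{-5}\right)^{2}\right) = 115 \left(- \frac{7}{5} + \left(3 + 5 \left(- \frac{1}{5}\right)\right)^{2}\right) = 115 \left(- \frac{7}{5} + \left(3 - 1\right)^{2}\right) = 115 \left(- \frac{7}{5} + 2^{2}\right) = 115 \left(- \frac{7}{5} + 4\right) = 115 \cdot \frac{13}{5} = 299$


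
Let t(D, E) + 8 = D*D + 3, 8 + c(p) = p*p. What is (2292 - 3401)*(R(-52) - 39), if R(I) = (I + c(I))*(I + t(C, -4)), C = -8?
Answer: -20482121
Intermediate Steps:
c(p) = -8 + p² (c(p) = -8 + p*p = -8 + p²)
t(D, E) = -5 + D² (t(D, E) = -8 + (D*D + 3) = -8 + (D² + 3) = -8 + (3 + D²) = -5 + D²)
R(I) = (59 + I)*(-8 + I + I²) (R(I) = (I + (-8 + I²))*(I + (-5 + (-8)²)) = (-8 + I + I²)*(I + (-5 + 64)) = (-8 + I + I²)*(I + 59) = (-8 + I + I²)*(59 + I) = (59 + I)*(-8 + I + I²))
(2292 - 3401)*(R(-52) - 39) = (2292 - 3401)*((-472 + (-52)³ + 51*(-52) + 60*(-52)²) - 39) = -1109*((-472 - 140608 - 2652 + 60*2704) - 39) = -1109*((-472 - 140608 - 2652 + 162240) - 39) = -1109*(18508 - 39) = -1109*18469 = -20482121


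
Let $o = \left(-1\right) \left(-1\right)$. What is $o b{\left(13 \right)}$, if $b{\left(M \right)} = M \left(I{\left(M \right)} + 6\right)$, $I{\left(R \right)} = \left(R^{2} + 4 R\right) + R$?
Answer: $3120$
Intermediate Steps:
$I{\left(R \right)} = R^{2} + 5 R$
$o = 1$
$b{\left(M \right)} = M \left(6 + M \left(5 + M\right)\right)$ ($b{\left(M \right)} = M \left(M \left(5 + M\right) + 6\right) = M \left(6 + M \left(5 + M\right)\right)$)
$o b{\left(13 \right)} = 1 \cdot 13 \left(6 + 13 \left(5 + 13\right)\right) = 1 \cdot 13 \left(6 + 13 \cdot 18\right) = 1 \cdot 13 \left(6 + 234\right) = 1 \cdot 13 \cdot 240 = 1 \cdot 3120 = 3120$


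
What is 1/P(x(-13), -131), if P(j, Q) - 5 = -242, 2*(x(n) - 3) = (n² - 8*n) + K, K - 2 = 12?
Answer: -1/237 ≈ -0.0042194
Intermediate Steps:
K = 14 (K = 2 + 12 = 14)
x(n) = 10 + n²/2 - 4*n (x(n) = 3 + ((n² - 8*n) + 14)/2 = 3 + (14 + n² - 8*n)/2 = 3 + (7 + n²/2 - 4*n) = 10 + n²/2 - 4*n)
P(j, Q) = -237 (P(j, Q) = 5 - 242 = -237)
1/P(x(-13), -131) = 1/(-237) = -1/237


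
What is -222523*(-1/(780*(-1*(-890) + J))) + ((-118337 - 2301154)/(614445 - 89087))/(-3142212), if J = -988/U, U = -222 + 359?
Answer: 30836716037730583/95420662445170530 ≈ 0.32317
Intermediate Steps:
U = 137
J = -988/137 ≈ -7.2117
-222523*(-1/(780*(-1*(-890) + J))) + ((-118337 - 2301154)/(614445 - 89087))/(-3142212) = -222523*(-1/(780*(-1*(-890) - 988/137))) + ((-118337 - 2301154)/(614445 - 89087))/(-3142212) = -222523*(-1/(780*(890 - 988/137))) - 2419491/525358*(-1/3142212) = -222523/((-780*120942/137)) - 2419491*1/525358*(-1/3142212) = -222523/(-94334760/137) - 2419491/525358*(-1/3142212) = -222523*(-137/94334760) + 47441/32368357096 = 30485651/94334760 + 47441/32368357096 = 30836716037730583/95420662445170530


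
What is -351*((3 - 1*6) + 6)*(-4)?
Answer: 4212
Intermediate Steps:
-351*((3 - 1*6) + 6)*(-4) = -351*((3 - 6) + 6)*(-4) = -351*(-3 + 6)*(-4) = -1053*(-4) = -351*(-12) = 4212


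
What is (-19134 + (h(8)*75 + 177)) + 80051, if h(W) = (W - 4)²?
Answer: 62294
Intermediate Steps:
h(W) = (-4 + W)²
(-19134 + (h(8)*75 + 177)) + 80051 = (-19134 + ((-4 + 8)²*75 + 177)) + 80051 = (-19134 + (4²*75 + 177)) + 80051 = (-19134 + (16*75 + 177)) + 80051 = (-19134 + (1200 + 177)) + 80051 = (-19134 + 1377) + 80051 = -17757 + 80051 = 62294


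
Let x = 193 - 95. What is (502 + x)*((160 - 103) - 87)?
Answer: -18000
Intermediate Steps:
x = 98
(502 + x)*((160 - 103) - 87) = (502 + 98)*((160 - 103) - 87) = 600*(57 - 87) = 600*(-30) = -18000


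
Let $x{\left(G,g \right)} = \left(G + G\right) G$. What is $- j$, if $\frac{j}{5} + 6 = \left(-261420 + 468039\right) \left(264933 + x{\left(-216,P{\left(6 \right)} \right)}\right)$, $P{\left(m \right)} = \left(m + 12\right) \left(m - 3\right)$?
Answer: $-370101118245$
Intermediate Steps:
$P{\left(m \right)} = \left(-3 + m\right) \left(12 + m\right)$ ($P{\left(m \right)} = \left(12 + m\right) \left(-3 + m\right) = \left(-3 + m\right) \left(12 + m\right)$)
$x{\left(G,g \right)} = 2 G^{2}$ ($x{\left(G,g \right)} = 2 G G = 2 G^{2}$)
$j = 370101118245$ ($j = -30 + 5 \left(-261420 + 468039\right) \left(264933 + 2 \left(-216\right)^{2}\right) = -30 + 5 \cdot 206619 \left(264933 + 2 \cdot 46656\right) = -30 + 5 \cdot 206619 \left(264933 + 93312\right) = -30 + 5 \cdot 206619 \cdot 358245 = -30 + 5 \cdot 74020223655 = -30 + 370101118275 = 370101118245$)
$- j = \left(-1\right) 370101118245 = -370101118245$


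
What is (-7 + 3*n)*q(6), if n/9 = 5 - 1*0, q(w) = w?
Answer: 768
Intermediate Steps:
n = 45 (n = 9*(5 - 1*0) = 9*(5 + 0) = 9*5 = 45)
(-7 + 3*n)*q(6) = (-7 + 3*45)*6 = (-7 + 135)*6 = 128*6 = 768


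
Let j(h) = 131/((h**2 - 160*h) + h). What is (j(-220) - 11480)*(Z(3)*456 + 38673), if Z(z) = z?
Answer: -38327336053029/83380 ≈ -4.5967e+8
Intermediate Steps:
j(h) = 131/(h**2 - 159*h)
(j(-220) - 11480)*(Z(3)*456 + 38673) = (131/(-220*(-159 - 220)) - 11480)*(3*456 + 38673) = (131*(-1/220)/(-379) - 11480)*(1368 + 38673) = (131*(-1/220)*(-1/379) - 11480)*40041 = (131/83380 - 11480)*40041 = -957202269/83380*40041 = -38327336053029/83380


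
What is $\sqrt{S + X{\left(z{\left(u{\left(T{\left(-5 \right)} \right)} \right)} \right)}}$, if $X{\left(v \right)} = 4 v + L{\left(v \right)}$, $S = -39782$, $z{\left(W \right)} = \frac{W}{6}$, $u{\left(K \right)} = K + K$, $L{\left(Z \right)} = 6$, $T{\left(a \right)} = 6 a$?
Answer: $6 i \sqrt{1106} \approx 199.54 i$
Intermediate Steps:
$u{\left(K \right)} = 2 K$
$z{\left(W \right)} = \frac{W}{6}$ ($z{\left(W \right)} = W \frac{1}{6} = \frac{W}{6}$)
$X{\left(v \right)} = 6 + 4 v$ ($X{\left(v \right)} = 4 v + 6 = 6 + 4 v$)
$\sqrt{S + X{\left(z{\left(u{\left(T{\left(-5 \right)} \right)} \right)} \right)}} = \sqrt{-39782 + \left(6 + 4 \frac{2 \cdot 6 \left(-5\right)}{6}\right)} = \sqrt{-39782 + \left(6 + 4 \frac{2 \left(-30\right)}{6}\right)} = \sqrt{-39782 + \left(6 + 4 \cdot \frac{1}{6} \left(-60\right)\right)} = \sqrt{-39782 + \left(6 + 4 \left(-10\right)\right)} = \sqrt{-39782 + \left(6 - 40\right)} = \sqrt{-39782 - 34} = \sqrt{-39816} = 6 i \sqrt{1106}$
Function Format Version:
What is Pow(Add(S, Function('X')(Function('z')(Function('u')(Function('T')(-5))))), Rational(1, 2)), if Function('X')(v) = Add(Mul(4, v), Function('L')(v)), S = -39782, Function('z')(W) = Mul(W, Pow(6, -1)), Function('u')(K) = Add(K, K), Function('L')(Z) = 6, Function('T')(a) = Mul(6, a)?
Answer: Mul(6, I, Pow(1106, Rational(1, 2))) ≈ Mul(199.54, I)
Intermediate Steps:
Function('u')(K) = Mul(2, K)
Function('z')(W) = Mul(Rational(1, 6), W) (Function('z')(W) = Mul(W, Rational(1, 6)) = Mul(Rational(1, 6), W))
Function('X')(v) = Add(6, Mul(4, v)) (Function('X')(v) = Add(Mul(4, v), 6) = Add(6, Mul(4, v)))
Pow(Add(S, Function('X')(Function('z')(Function('u')(Function('T')(-5))))), Rational(1, 2)) = Pow(Add(-39782, Add(6, Mul(4, Mul(Rational(1, 6), Mul(2, Mul(6, -5)))))), Rational(1, 2)) = Pow(Add(-39782, Add(6, Mul(4, Mul(Rational(1, 6), Mul(2, -30))))), Rational(1, 2)) = Pow(Add(-39782, Add(6, Mul(4, Mul(Rational(1, 6), -60)))), Rational(1, 2)) = Pow(Add(-39782, Add(6, Mul(4, -10))), Rational(1, 2)) = Pow(Add(-39782, Add(6, -40)), Rational(1, 2)) = Pow(Add(-39782, -34), Rational(1, 2)) = Pow(-39816, Rational(1, 2)) = Mul(6, I, Pow(1106, Rational(1, 2)))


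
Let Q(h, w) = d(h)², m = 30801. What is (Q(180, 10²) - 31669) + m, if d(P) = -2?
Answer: -864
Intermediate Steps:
Q(h, w) = 4 (Q(h, w) = (-2)² = 4)
(Q(180, 10²) - 31669) + m = (4 - 31669) + 30801 = -31665 + 30801 = -864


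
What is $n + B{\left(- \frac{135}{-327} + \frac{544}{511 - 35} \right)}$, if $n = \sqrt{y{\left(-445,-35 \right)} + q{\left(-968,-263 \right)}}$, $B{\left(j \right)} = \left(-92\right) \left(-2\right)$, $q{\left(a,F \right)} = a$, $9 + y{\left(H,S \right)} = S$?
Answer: $184 + 2 i \sqrt{253} \approx 184.0 + 31.812 i$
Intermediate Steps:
$y{\left(H,S \right)} = -9 + S$
$B{\left(j \right)} = 184$
$n = 2 i \sqrt{253}$ ($n = \sqrt{\left(-9 - 35\right) - 968} = \sqrt{-44 - 968} = \sqrt{-1012} = 2 i \sqrt{253} \approx 31.812 i$)
$n + B{\left(- \frac{135}{-327} + \frac{544}{511 - 35} \right)} = 2 i \sqrt{253} + 184 = 184 + 2 i \sqrt{253}$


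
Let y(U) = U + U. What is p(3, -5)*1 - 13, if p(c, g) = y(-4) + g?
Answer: -26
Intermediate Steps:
y(U) = 2*U
p(c, g) = -8 + g (p(c, g) = 2*(-4) + g = -8 + g)
p(3, -5)*1 - 13 = (-8 - 5)*1 - 13 = -13*1 - 13 = -13 - 13 = -26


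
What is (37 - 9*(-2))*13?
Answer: 715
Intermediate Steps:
(37 - 9*(-2))*13 = (37 + 18)*13 = 55*13 = 715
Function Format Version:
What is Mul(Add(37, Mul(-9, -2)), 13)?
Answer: 715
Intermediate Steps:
Mul(Add(37, Mul(-9, -2)), 13) = Mul(Add(37, 18), 13) = Mul(55, 13) = 715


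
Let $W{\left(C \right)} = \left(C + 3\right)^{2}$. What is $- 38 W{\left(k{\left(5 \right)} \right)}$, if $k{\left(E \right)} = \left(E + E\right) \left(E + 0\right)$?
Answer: $-106742$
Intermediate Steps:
$k{\left(E \right)} = 2 E^{2}$ ($k{\left(E \right)} = 2 E E = 2 E^{2}$)
$W{\left(C \right)} = \left(3 + C\right)^{2}$
$- 38 W{\left(k{\left(5 \right)} \right)} = - 38 \left(3 + 2 \cdot 5^{2}\right)^{2} = - 38 \left(3 + 2 \cdot 25\right)^{2} = - 38 \left(3 + 50\right)^{2} = - 38 \cdot 53^{2} = \left(-38\right) 2809 = -106742$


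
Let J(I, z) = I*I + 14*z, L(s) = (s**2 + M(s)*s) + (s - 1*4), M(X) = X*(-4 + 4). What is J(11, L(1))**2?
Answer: 8649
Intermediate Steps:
M(X) = 0 (M(X) = X*0 = 0)
L(s) = -4 + s + s**2 (L(s) = (s**2 + 0*s) + (s - 1*4) = (s**2 + 0) + (s - 4) = s**2 + (-4 + s) = -4 + s + s**2)
J(I, z) = I**2 + 14*z
J(11, L(1))**2 = (11**2 + 14*(-4 + 1 + 1**2))**2 = (121 + 14*(-4 + 1 + 1))**2 = (121 + 14*(-2))**2 = (121 - 28)**2 = 93**2 = 8649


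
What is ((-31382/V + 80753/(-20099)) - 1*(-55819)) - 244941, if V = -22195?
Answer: -84367976082227/446097305 ≈ -1.8912e+5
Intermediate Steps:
((-31382/V + 80753/(-20099)) - 1*(-55819)) - 244941 = ((-31382/(-22195) + 80753/(-20099)) - 1*(-55819)) - 244941 = ((-31382*(-1/22195) + 80753*(-1/20099)) + 55819) - 244941 = ((31382/22195 - 80753/20099) + 55819) - 244941 = (-1161566017/446097305 + 55819) - 244941 = 24899543901778/446097305 - 244941 = -84367976082227/446097305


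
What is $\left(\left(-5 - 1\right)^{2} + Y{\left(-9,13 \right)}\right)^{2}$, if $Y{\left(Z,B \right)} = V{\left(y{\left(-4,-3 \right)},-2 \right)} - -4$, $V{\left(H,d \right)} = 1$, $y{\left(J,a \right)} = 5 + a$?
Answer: $1681$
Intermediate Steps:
$Y{\left(Z,B \right)} = 5$ ($Y{\left(Z,B \right)} = 1 - -4 = 1 + 4 = 5$)
$\left(\left(-5 - 1\right)^{2} + Y{\left(-9,13 \right)}\right)^{2} = \left(\left(-5 - 1\right)^{2} + 5\right)^{2} = \left(\left(-6\right)^{2} + 5\right)^{2} = \left(36 + 5\right)^{2} = 41^{2} = 1681$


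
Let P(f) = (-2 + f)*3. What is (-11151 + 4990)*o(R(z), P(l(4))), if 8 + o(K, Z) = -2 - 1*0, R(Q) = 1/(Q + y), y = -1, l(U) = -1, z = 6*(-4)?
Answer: 61610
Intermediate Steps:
z = -24
P(f) = -6 + 3*f
R(Q) = 1/(-1 + Q) (R(Q) = 1/(Q - 1) = 1/(-1 + Q))
o(K, Z) = -10 (o(K, Z) = -8 + (-2 - 1*0) = -8 + (-2 + 0) = -8 - 2 = -10)
(-11151 + 4990)*o(R(z), P(l(4))) = (-11151 + 4990)*(-10) = -6161*(-10) = 61610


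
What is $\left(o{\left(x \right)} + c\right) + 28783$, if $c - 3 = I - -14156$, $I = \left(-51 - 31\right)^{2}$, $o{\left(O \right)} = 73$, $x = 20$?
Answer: $49739$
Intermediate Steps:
$I = 6724$ ($I = \left(-82\right)^{2} = 6724$)
$c = 20883$ ($c = 3 + \left(6724 - -14156\right) = 3 + \left(6724 + 14156\right) = 3 + 20880 = 20883$)
$\left(o{\left(x \right)} + c\right) + 28783 = \left(73 + 20883\right) + 28783 = 20956 + 28783 = 49739$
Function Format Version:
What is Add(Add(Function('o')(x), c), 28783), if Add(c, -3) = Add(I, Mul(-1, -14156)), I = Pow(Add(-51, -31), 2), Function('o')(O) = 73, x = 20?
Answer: 49739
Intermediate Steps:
I = 6724 (I = Pow(-82, 2) = 6724)
c = 20883 (c = Add(3, Add(6724, Mul(-1, -14156))) = Add(3, Add(6724, 14156)) = Add(3, 20880) = 20883)
Add(Add(Function('o')(x), c), 28783) = Add(Add(73, 20883), 28783) = Add(20956, 28783) = 49739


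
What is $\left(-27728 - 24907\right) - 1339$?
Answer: $-53974$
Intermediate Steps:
$\left(-27728 - 24907\right) - 1339 = -52635 - 1339 = -53974$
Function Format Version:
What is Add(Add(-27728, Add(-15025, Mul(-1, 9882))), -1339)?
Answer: -53974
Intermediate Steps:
Add(Add(-27728, Add(-15025, Mul(-1, 9882))), -1339) = Add(Add(-27728, Add(-15025, -9882)), -1339) = Add(Add(-27728, -24907), -1339) = Add(-52635, -1339) = -53974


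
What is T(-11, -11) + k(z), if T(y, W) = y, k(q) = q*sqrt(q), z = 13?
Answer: -11 + 13*sqrt(13) ≈ 35.872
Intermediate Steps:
k(q) = q**(3/2)
T(-11, -11) + k(z) = -11 + 13**(3/2) = -11 + 13*sqrt(13)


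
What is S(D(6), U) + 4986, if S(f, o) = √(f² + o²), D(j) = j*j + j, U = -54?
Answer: 4986 + 6*√130 ≈ 5054.4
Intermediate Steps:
D(j) = j + j² (D(j) = j² + j = j + j²)
S(D(6), U) + 4986 = √((6*(1 + 6))² + (-54)²) + 4986 = √((6*7)² + 2916) + 4986 = √(42² + 2916) + 4986 = √(1764 + 2916) + 4986 = √4680 + 4986 = 6*√130 + 4986 = 4986 + 6*√130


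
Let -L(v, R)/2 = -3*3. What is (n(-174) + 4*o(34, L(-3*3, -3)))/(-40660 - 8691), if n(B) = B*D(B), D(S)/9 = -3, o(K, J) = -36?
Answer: -4554/49351 ≈ -0.092278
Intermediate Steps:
L(v, R) = 18 (L(v, R) = -(-6)*3 = -2*(-9) = 18)
D(S) = -27 (D(S) = 9*(-3) = -27)
n(B) = -27*B (n(B) = B*(-27) = -27*B)
(n(-174) + 4*o(34, L(-3*3, -3)))/(-40660 - 8691) = (-27*(-174) + 4*(-36))/(-40660 - 8691) = (4698 - 144)/(-49351) = 4554*(-1/49351) = -4554/49351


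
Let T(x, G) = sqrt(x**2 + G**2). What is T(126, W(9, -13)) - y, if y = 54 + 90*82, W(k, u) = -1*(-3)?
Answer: -7434 + 3*sqrt(1765) ≈ -7308.0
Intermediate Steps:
W(k, u) = 3
T(x, G) = sqrt(G**2 + x**2)
y = 7434 (y = 54 + 7380 = 7434)
T(126, W(9, -13)) - y = sqrt(3**2 + 126**2) - 1*7434 = sqrt(9 + 15876) - 7434 = sqrt(15885) - 7434 = 3*sqrt(1765) - 7434 = -7434 + 3*sqrt(1765)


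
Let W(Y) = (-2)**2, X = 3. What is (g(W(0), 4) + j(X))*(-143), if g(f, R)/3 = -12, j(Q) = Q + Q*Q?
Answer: 3432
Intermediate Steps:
j(Q) = Q + Q**2
W(Y) = 4
g(f, R) = -36 (g(f, R) = 3*(-12) = -36)
(g(W(0), 4) + j(X))*(-143) = (-36 + 3*(1 + 3))*(-143) = (-36 + 3*4)*(-143) = (-36 + 12)*(-143) = -24*(-143) = 3432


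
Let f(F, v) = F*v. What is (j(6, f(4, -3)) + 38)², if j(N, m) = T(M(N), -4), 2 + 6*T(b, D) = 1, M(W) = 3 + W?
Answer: 51529/36 ≈ 1431.4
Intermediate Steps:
T(b, D) = -⅙ (T(b, D) = -⅓ + (⅙)*1 = -⅓ + ⅙ = -⅙)
j(N, m) = -⅙
(j(6, f(4, -3)) + 38)² = (-⅙ + 38)² = (227/6)² = 51529/36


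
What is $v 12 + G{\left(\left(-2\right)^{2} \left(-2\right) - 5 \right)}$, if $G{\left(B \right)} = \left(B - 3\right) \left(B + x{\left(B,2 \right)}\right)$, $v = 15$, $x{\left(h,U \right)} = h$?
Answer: $596$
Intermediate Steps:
$G{\left(B \right)} = 2 B \left(-3 + B\right)$ ($G{\left(B \right)} = \left(B - 3\right) \left(B + B\right) = \left(-3 + B\right) 2 B = 2 B \left(-3 + B\right)$)
$v 12 + G{\left(\left(-2\right)^{2} \left(-2\right) - 5 \right)} = 15 \cdot 12 + 2 \left(\left(-2\right)^{2} \left(-2\right) - 5\right) \left(-3 + \left(\left(-2\right)^{2} \left(-2\right) - 5\right)\right) = 180 + 2 \left(4 \left(-2\right) - 5\right) \left(-3 + \left(4 \left(-2\right) - 5\right)\right) = 180 + 2 \left(-8 - 5\right) \left(-3 - 13\right) = 180 + 2 \left(-13\right) \left(-3 - 13\right) = 180 + 2 \left(-13\right) \left(-16\right) = 180 + 416 = 596$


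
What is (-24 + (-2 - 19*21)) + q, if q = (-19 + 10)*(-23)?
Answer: -218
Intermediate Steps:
q = 207 (q = -9*(-23) = 207)
(-24 + (-2 - 19*21)) + q = (-24 + (-2 - 19*21)) + 207 = (-24 + (-2 - 399)) + 207 = (-24 - 401) + 207 = -425 + 207 = -218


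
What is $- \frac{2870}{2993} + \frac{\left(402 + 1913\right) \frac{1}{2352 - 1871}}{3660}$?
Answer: $- \frac{24612641}{25702716} \approx -0.95759$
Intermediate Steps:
$- \frac{2870}{2993} + \frac{\left(402 + 1913\right) \frac{1}{2352 - 1871}}{3660} = \left(-2870\right) \frac{1}{2993} + \frac{2315}{481} \cdot \frac{1}{3660} = - \frac{70}{73} + 2315 \cdot \frac{1}{481} \cdot \frac{1}{3660} = - \frac{70}{73} + \frac{2315}{481} \cdot \frac{1}{3660} = - \frac{70}{73} + \frac{463}{352092} = - \frac{24612641}{25702716}$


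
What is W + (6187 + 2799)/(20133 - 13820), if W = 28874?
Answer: 182290548/6313 ≈ 28875.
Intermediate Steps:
W + (6187 + 2799)/(20133 - 13820) = 28874 + (6187 + 2799)/(20133 - 13820) = 28874 + 8986/6313 = 182290548/6313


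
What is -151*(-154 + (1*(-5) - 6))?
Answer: 24915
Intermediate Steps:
-151*(-154 + (1*(-5) - 6)) = -151*(-154 + (-5 - 6)) = -151*(-154 - 11) = -151*(-165) = 24915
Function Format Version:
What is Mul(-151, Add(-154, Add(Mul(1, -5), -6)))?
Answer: 24915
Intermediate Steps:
Mul(-151, Add(-154, Add(Mul(1, -5), -6))) = Mul(-151, Add(-154, Add(-5, -6))) = Mul(-151, Add(-154, -11)) = Mul(-151, -165) = 24915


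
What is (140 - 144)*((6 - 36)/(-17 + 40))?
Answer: 120/23 ≈ 5.2174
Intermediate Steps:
(140 - 144)*((6 - 36)/(-17 + 40)) = -(-120)/23 = -4*(-30/23) = 120/23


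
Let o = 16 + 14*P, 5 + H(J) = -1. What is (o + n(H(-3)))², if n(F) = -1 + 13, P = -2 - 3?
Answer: 1764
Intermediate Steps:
H(J) = -6 (H(J) = -5 - 1 = -6)
P = -5
n(F) = 12
o = -54 (o = 16 + 14*(-5) = 16 - 70 = -54)
(o + n(H(-3)))² = (-54 + 12)² = (-42)² = 1764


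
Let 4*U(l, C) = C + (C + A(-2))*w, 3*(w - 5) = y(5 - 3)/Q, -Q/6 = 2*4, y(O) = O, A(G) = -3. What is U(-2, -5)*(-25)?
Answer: 2525/9 ≈ 280.56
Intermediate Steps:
Q = -48 (Q = -12*4 = -6*8 = -48)
w = 359/72 (w = 5 + ((5 - 3)/(-48))/3 = 5 + (2*(-1/48))/3 = 5 + (⅓)*(-1/24) = 5 - 1/72 = 359/72 ≈ 4.9861)
U(l, C) = -359/96 + 431*C/288 (U(l, C) = (C + (C - 3)*(359/72))/4 = (C + (-3 + C)*(359/72))/4 = (C + (-359/24 + 359*C/72))/4 = (-359/24 + 431*C/72)/4 = -359/96 + 431*C/288)
U(-2, -5)*(-25) = (-359/96 + (431/288)*(-5))*(-25) = (-359/96 - 2155/288)*(-25) = -101/9*(-25) = 2525/9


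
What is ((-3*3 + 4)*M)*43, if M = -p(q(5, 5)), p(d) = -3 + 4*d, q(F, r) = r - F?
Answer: -645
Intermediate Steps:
M = 3 (M = -(-3 + 4*(5 - 1*5)) = -(-3 + 4*(5 - 5)) = -(-3 + 4*0) = -(-3 + 0) = -1*(-3) = 3)
((-3*3 + 4)*M)*43 = ((-3*3 + 4)*3)*43 = ((-9 + 4)*3)*43 = -5*3*43 = -15*43 = -645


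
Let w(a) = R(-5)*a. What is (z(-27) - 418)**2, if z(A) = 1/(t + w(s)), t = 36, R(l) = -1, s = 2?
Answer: 201952521/1156 ≈ 1.7470e+5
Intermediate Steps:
w(a) = -a
z(A) = 1/34 (z(A) = 1/(36 - 1*2) = 1/(36 - 2) = 1/34)
(z(-27) - 418)**2 = (1/34 - 418)**2 = (-14211/34)**2 = 201952521/1156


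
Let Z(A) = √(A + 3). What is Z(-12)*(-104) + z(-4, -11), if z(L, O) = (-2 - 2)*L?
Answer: 16 - 312*I ≈ 16.0 - 312.0*I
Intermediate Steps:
Z(A) = √(3 + A)
z(L, O) = -4*L
Z(-12)*(-104) + z(-4, -11) = √(3 - 12)*(-104) - 4*(-4) = √(-9)*(-104) + 16 = (3*I)*(-104) + 16 = -312*I + 16 = 16 - 312*I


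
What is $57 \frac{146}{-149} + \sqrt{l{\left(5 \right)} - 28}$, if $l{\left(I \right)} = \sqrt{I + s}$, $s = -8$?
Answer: $- \frac{8322}{149} + \sqrt{-28 + i \sqrt{3}} \approx -55.689 + 5.294 i$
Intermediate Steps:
$l{\left(I \right)} = \sqrt{-8 + I}$ ($l{\left(I \right)} = \sqrt{I - 8} = \sqrt{-8 + I}$)
$57 \frac{146}{-149} + \sqrt{l{\left(5 \right)} - 28} = 57 \frac{146}{-149} + \sqrt{\sqrt{-8 + 5} - 28} = 57 \cdot 146 \left(- \frac{1}{149}\right) + \sqrt{\sqrt{-3} - 28} = 57 \left(- \frac{146}{149}\right) + \sqrt{i \sqrt{3} - 28} = - \frac{8322}{149} + \sqrt{-28 + i \sqrt{3}}$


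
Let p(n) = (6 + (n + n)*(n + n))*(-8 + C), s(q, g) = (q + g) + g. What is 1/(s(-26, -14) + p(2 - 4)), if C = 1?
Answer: -1/208 ≈ -0.0048077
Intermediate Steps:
s(q, g) = q + 2*g (s(q, g) = (g + q) + g = q + 2*g)
p(n) = -42 - 28*n² (p(n) = (6 + (n + n)*(n + n))*(-8 + 1) = (6 + (2*n)*(2*n))*(-7) = (6 + 4*n²)*(-7) = -42 - 28*n²)
1/(s(-26, -14) + p(2 - 4)) = 1/((-26 + 2*(-14)) + (-42 - 28*(2 - 4)²)) = 1/((-26 - 28) + (-42 - 28*(-2)²)) = 1/(-54 + (-42 - 28*4)) = 1/(-54 + (-42 - 112)) = 1/(-54 - 154) = 1/(-208) = -1/208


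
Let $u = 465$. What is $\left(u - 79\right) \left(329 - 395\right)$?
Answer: $-25476$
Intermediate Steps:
$\left(u - 79\right) \left(329 - 395\right) = \left(465 - 79\right) \left(329 - 395\right) = 386 \left(-66\right) = -25476$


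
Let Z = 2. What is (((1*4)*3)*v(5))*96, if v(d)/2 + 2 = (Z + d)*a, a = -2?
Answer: -36864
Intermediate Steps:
v(d) = -12 - 4*d (v(d) = -4 + 2*((2 + d)*(-2)) = -4 + 2*(-4 - 2*d) = -4 + (-8 - 4*d) = -12 - 4*d)
(((1*4)*3)*v(5))*96 = (((1*4)*3)*(-12 - 4*5))*96 = ((4*3)*(-12 - 20))*96 = (12*(-32))*96 = -384*96 = -36864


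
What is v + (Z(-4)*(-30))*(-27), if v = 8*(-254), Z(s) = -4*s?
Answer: 10928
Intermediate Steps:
v = -2032
v + (Z(-4)*(-30))*(-27) = -2032 + (-4*(-4)*(-30))*(-27) = -2032 + (16*(-30))*(-27) = -2032 - 480*(-27) = -2032 + 12960 = 10928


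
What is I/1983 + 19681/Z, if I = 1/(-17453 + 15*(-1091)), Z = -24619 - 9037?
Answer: -659914712335/1128504089832 ≈ -0.58477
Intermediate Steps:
Z = -33656
I = -1/33818 (I = 1/(-17453 - 16365) = 1/(-33818) = -1/33818 ≈ -2.9570e-5)
I/1983 + 19681/Z = -1/33818/1983 + 19681/(-33656) = -1/33818*1/1983 + 19681*(-1/33656) = -1/67061094 - 19681/33656 = -659914712335/1128504089832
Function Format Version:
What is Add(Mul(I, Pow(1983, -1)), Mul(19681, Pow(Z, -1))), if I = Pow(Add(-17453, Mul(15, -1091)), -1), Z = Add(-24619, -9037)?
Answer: Rational(-659914712335, 1128504089832) ≈ -0.58477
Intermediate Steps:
Z = -33656
I = Rational(-1, 33818) (I = Pow(Add(-17453, -16365), -1) = Pow(-33818, -1) = Rational(-1, 33818) ≈ -2.9570e-5)
Add(Mul(I, Pow(1983, -1)), Mul(19681, Pow(Z, -1))) = Add(Mul(Rational(-1, 33818), Pow(1983, -1)), Mul(19681, Pow(-33656, -1))) = Add(Mul(Rational(-1, 33818), Rational(1, 1983)), Mul(19681, Rational(-1, 33656))) = Add(Rational(-1, 67061094), Rational(-19681, 33656)) = Rational(-659914712335, 1128504089832)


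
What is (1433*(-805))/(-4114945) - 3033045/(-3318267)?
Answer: 1087243335292/910299080021 ≈ 1.1944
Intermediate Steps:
(1433*(-805))/(-4114945) - 3033045/(-3318267) = -1153565*(-1/4114945) - 3033045*(-1/3318267) = 230713/822989 + 1011015/1106089 = 1087243335292/910299080021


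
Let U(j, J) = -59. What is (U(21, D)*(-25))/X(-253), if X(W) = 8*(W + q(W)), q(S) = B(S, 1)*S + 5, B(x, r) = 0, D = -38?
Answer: -1475/1984 ≈ -0.74345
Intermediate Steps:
q(S) = 5 (q(S) = 0*S + 5 = 0 + 5 = 5)
X(W) = 40 + 8*W (X(W) = 8*(W + 5) = 8*(5 + W) = 40 + 8*W)
(U(21, D)*(-25))/X(-253) = (-59*(-25))/(40 + 8*(-253)) = 1475/(40 - 2024) = 1475/(-1984) = 1475*(-1/1984) = -1475/1984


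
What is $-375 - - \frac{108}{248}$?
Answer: $- \frac{23223}{62} \approx -374.56$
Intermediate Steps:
$-375 - - \frac{108}{248} = -375 - \left(-108\right) \frac{1}{248} = -375 - - \frac{27}{62} = -375 + \frac{27}{62} = - \frac{23223}{62}$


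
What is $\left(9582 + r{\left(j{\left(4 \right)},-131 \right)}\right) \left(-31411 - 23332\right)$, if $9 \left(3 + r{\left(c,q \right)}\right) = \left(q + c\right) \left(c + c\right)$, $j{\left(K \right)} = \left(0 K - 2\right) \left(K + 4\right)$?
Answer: $- \frac{1658986615}{3} \approx -5.53 \cdot 10^{8}$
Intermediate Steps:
$j{\left(K \right)} = -8 - 2 K$ ($j{\left(K \right)} = \left(0 - 2\right) \left(4 + K\right) = - 2 \left(4 + K\right) = -8 - 2 K$)
$r{\left(c,q \right)} = -3 + \frac{2 c \left(c + q\right)}{9}$ ($r{\left(c,q \right)} = -3 + \frac{\left(q + c\right) \left(c + c\right)}{9} = -3 + \frac{\left(c + q\right) 2 c}{9} = -3 + \frac{2 c \left(c + q\right)}{9}$)
$\left(9582 + r{\left(j{\left(4 \right)},-131 \right)}\right) \left(-31411 - 23332\right) = \left(9582 + \left(-3 + \frac{2 \left(-8 - 8\right)^{2}}{9} + \frac{2}{9} \left(-8 - 8\right) \left(-131\right)\right)\right) \left(-31411 - 23332\right) = \left(9582 + \left(-3 + \frac{2 \left(-8 - 8\right)^{2}}{9} + \frac{2}{9} \left(-8 - 8\right) \left(-131\right)\right)\right) \left(-54743\right) = \left(9582 + \left(-3 + \frac{2 \left(-16\right)^{2}}{9} + \frac{2}{9} \left(-16\right) \left(-131\right)\right)\right) \left(-54743\right) = \left(9582 + \left(-3 + \frac{2}{9} \cdot 256 + \frac{4192}{9}\right)\right) \left(-54743\right) = \left(9582 + \left(-3 + \frac{512}{9} + \frac{4192}{9}\right)\right) \left(-54743\right) = \left(9582 + \frac{1559}{3}\right) \left(-54743\right) = \frac{30305}{3} \left(-54743\right) = - \frac{1658986615}{3}$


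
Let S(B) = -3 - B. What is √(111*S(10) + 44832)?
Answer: 3*√4821 ≈ 208.30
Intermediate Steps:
√(111*S(10) + 44832) = √(111*(-3 - 1*10) + 44832) = √(111*(-3 - 10) + 44832) = √(111*(-13) + 44832) = √(-1443 + 44832) = √43389 = 3*√4821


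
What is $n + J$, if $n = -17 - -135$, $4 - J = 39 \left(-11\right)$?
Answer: $551$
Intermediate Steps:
$J = 433$ ($J = 4 - 39 \left(-11\right) = 4 - -429 = 4 + 429 = 433$)
$n = 118$ ($n = -17 + 135 = 118$)
$n + J = 118 + 433 = 551$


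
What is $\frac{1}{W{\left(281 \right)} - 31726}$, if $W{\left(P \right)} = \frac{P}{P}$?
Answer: $- \frac{1}{31725} \approx -3.1521 \cdot 10^{-5}$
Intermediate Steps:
$W{\left(P \right)} = 1$
$\frac{1}{W{\left(281 \right)} - 31726} = \frac{1}{1 - 31726} = \frac{1}{-31725} = - \frac{1}{31725}$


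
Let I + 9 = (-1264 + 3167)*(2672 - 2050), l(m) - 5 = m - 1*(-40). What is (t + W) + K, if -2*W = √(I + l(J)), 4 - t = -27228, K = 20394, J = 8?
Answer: 47626 - √1183710/2 ≈ 47082.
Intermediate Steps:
l(m) = 45 + m (l(m) = 5 + (m - 1*(-40)) = 5 + (m + 40) = 5 + (40 + m) = 45 + m)
I = 1183657 (I = -9 + (-1264 + 3167)*(2672 - 2050) = -9 + 1903*622 = -9 + 1183666 = 1183657)
t = 27232 (t = 4 - 1*(-27228) = 4 + 27228 = 27232)
W = -√1183710/2 (W = -√(1183657 + (45 + 8))/2 = -√(1183657 + 53)/2 = -√1183710/2 ≈ -543.99)
(t + W) + K = (27232 - √1183710/2) + 20394 = 47626 - √1183710/2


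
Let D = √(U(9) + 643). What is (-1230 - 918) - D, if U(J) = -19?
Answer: -2148 - 4*√39 ≈ -2173.0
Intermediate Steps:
D = 4*√39 (D = √(-19 + 643) = √624 = 4*√39 ≈ 24.980)
(-1230 - 918) - D = (-1230 - 918) - 4*√39 = -2148 - 4*√39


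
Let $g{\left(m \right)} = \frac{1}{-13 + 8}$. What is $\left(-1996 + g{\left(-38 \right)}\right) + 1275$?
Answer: $- \frac{3606}{5} \approx -721.2$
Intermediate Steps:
$g{\left(m \right)} = - \frac{1}{5}$ ($g{\left(m \right)} = \frac{1}{-5} = - \frac{1}{5}$)
$\left(-1996 + g{\left(-38 \right)}\right) + 1275 = \left(-1996 - \frac{1}{5}\right) + 1275 = - \frac{9981}{5} + 1275 = - \frac{3606}{5}$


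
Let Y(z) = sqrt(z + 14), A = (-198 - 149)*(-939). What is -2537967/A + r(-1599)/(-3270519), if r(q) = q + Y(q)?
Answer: -922216476434/118404779703 - I*sqrt(1585)/3270519 ≈ -7.7887 - 1.2173e-5*I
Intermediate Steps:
A = 325833 (A = -347*(-939) = 325833)
Y(z) = sqrt(14 + z)
r(q) = q + sqrt(14 + q)
-2537967/A + r(-1599)/(-3270519) = -2537967/325833 + (-1599 + sqrt(14 - 1599))/(-3270519) = -2537967*1/325833 + (-1599 + sqrt(-1585))*(-1/3270519) = -845989/108611 + (-1599 + I*sqrt(1585))*(-1/3270519) = -845989/108611 + (533/1090173 - I*sqrt(1585)/3270519) = -922216476434/118404779703 - I*sqrt(1585)/3270519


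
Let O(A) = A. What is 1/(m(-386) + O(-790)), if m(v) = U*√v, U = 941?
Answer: -395/171209883 - 941*I*√386/342419766 ≈ -2.3071e-6 - 5.3991e-5*I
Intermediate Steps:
m(v) = 941*√v
1/(m(-386) + O(-790)) = 1/(941*√(-386) - 790) = 1/(941*(I*√386) - 790) = 1/(941*I*√386 - 790) = 1/(-790 + 941*I*√386)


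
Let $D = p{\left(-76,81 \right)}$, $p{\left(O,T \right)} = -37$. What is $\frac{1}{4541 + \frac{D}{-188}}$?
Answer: $\frac{188}{853745} \approx 0.00022021$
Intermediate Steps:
$D = -37$
$\frac{1}{4541 + \frac{D}{-188}} = \frac{1}{4541 - \frac{37}{-188}} = \frac{1}{4541 - - \frac{37}{188}} = \frac{1}{4541 + \frac{37}{188}} = \frac{1}{\frac{853745}{188}} = \frac{188}{853745}$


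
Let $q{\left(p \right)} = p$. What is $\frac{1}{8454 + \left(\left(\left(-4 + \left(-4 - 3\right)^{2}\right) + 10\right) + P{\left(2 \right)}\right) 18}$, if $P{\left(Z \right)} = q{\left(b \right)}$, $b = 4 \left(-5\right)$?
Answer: $\frac{1}{9084} \approx 0.00011008$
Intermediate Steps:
$b = -20$
$P{\left(Z \right)} = -20$
$\frac{1}{8454 + \left(\left(\left(-4 + \left(-4 - 3\right)^{2}\right) + 10\right) + P{\left(2 \right)}\right) 18} = \frac{1}{8454 + \left(\left(\left(-4 + \left(-4 - 3\right)^{2}\right) + 10\right) - 20\right) 18} = \frac{1}{8454 + \left(\left(\left(-4 + \left(-7\right)^{2}\right) + 10\right) - 20\right) 18} = \frac{1}{8454 + \left(\left(\left(-4 + 49\right) + 10\right) - 20\right) 18} = \frac{1}{8454 + \left(\left(45 + 10\right) - 20\right) 18} = \frac{1}{8454 + \left(55 - 20\right) 18} = \frac{1}{8454 + 35 \cdot 18} = \frac{1}{8454 + 630} = \frac{1}{9084}$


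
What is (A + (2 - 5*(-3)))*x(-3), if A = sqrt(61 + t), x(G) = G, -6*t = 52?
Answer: -51 - sqrt(471) ≈ -72.703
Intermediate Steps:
t = -26/3 (t = -1/6*52 = -26/3 ≈ -8.6667)
A = sqrt(471)/3 (A = sqrt(61 - 26/3) = sqrt(157/3) = sqrt(471)/3 ≈ 7.2342)
(A + (2 - 5*(-3)))*x(-3) = (sqrt(471)/3 + (2 - 5*(-3)))*(-3) = (sqrt(471)/3 + (2 + 15))*(-3) = (sqrt(471)/3 + 17)*(-3) = (17 + sqrt(471)/3)*(-3) = -51 - sqrt(471)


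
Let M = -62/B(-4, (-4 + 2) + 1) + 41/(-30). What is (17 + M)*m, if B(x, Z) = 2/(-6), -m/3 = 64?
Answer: -193568/5 ≈ -38714.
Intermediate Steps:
m = -192 (m = -3*64 = -192)
B(x, Z) = -1/3 (B(x, Z) = 2*(-1/6) = -1/3)
M = 5539/30 (M = -62/(-1/3) + 41/(-30) = -62*(-3) + 41*(-1/30) = 186 - 41/30 = 5539/30 ≈ 184.63)
(17 + M)*m = (17 + 5539/30)*(-192) = (6049/30)*(-192) = -193568/5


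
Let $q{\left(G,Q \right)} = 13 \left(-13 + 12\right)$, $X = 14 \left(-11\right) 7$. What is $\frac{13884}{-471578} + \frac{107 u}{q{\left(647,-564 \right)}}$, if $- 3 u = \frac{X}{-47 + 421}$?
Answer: $- \frac{1240844273}{156328107} \approx -7.9374$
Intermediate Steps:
$X = -1078$ ($X = \left(-154\right) 7 = -1078$)
$q{\left(G,Q \right)} = -13$ ($q{\left(G,Q \right)} = 13 \left(-1\right) = -13$)
$u = \frac{49}{51}$ ($u = - \frac{\left(-1078\right) \frac{1}{-47 + 421}}{3} = - \frac{\left(-1078\right) \frac{1}{374}}{3} = \left(- \frac{1}{3}\right) \left(- \frac{49}{17}\right) = \frac{49}{51} \approx 0.96078$)
$\frac{13884}{-471578} + \frac{107 u}{q{\left(647,-564 \right)}} = \frac{13884}{-471578} + \frac{107 \cdot \frac{49}{51}}{-13} = 13884 \left(- \frac{1}{471578}\right) + \frac{5243}{51} \left(- \frac{1}{13}\right) = - \frac{6942}{235789} - \frac{5243}{663} = - \frac{1240844273}{156328107}$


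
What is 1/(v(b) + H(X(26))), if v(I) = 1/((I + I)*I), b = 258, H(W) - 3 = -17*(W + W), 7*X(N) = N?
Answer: -931896/114889457 ≈ -0.0081112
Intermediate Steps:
X(N) = N/7
H(W) = 3 - 34*W (H(W) = 3 - 17*(W + W) = 3 - 34*W)
v(I) = 1/(2*I²) (v(I) = 1/(((2*I))*I) = (1/(2*I))/I = 1/(2*I²))
1/(v(b) + H(X(26))) = 1/((½)/258² + (3 - 34*26/7)) = 1/((½)*(1/66564) + (3 - 34*26/7)) = 1/(1/133128 + (3 - 884/7)) = 1/(1/133128 - 863/7) = 1/(-114889457/931896) = -931896/114889457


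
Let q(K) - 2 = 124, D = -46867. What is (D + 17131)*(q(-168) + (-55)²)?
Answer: -93698136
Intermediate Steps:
q(K) = 126 (q(K) = 2 + 124 = 126)
(D + 17131)*(q(-168) + (-55)²) = (-46867 + 17131)*(126 + (-55)²) = -29736*(126 + 3025) = -29736*3151 = -93698136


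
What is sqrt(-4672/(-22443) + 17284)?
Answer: 2*sqrt(2176463137353)/22443 ≈ 131.47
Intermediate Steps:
sqrt(-4672/(-22443) + 17284) = sqrt(-4672*(-1/22443) + 17284) = sqrt(4672/22443 + 17284) = sqrt(387909484/22443) = 2*sqrt(2176463137353)/22443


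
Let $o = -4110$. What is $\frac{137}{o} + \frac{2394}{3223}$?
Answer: $\frac{68597}{96690} \approx 0.70945$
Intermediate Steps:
$\frac{137}{o} + \frac{2394}{3223} = \frac{137}{-4110} + \frac{2394}{3223} = 137 \left(- \frac{1}{4110}\right) + 2394 \cdot \frac{1}{3223} = - \frac{1}{30} + \frac{2394}{3223} = \frac{68597}{96690}$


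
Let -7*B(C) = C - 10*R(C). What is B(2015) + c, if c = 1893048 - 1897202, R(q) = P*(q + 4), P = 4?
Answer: 49667/7 ≈ 7095.3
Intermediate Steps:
R(q) = 16 + 4*q (R(q) = 4*(q + 4) = 4*(4 + q) = 16 + 4*q)
B(C) = 160/7 + 39*C/7 (B(C) = -(C - 10*(16 + 4*C))/7 = -(C + (-160 - 40*C))/7 = -(-160 - 39*C)/7 = 160/7 + 39*C/7)
c = -4154
B(2015) + c = (160/7 + (39/7)*2015) - 4154 = (160/7 + 78585/7) - 4154 = 78745/7 - 4154 = 49667/7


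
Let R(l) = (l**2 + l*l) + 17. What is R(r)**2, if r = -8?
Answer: 21025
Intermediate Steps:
R(l) = 17 + 2*l**2 (R(l) = (l**2 + l**2) + 17 = 2*l**2 + 17 = 17 + 2*l**2)
R(r)**2 = (17 + 2*(-8)**2)**2 = (17 + 2*64)**2 = (17 + 128)**2 = 145**2 = 21025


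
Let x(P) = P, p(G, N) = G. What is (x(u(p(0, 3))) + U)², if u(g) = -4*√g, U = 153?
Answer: 23409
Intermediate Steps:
(x(u(p(0, 3))) + U)² = (-4*√0 + 153)² = (-4*0 + 153)² = (0 + 153)² = 153² = 23409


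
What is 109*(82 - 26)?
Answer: 6104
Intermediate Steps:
109*(82 - 26) = 109*56 = 6104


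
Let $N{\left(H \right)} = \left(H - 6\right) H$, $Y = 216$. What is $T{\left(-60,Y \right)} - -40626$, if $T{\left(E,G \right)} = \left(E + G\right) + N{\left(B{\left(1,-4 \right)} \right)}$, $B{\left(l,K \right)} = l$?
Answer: $40777$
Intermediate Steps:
$N{\left(H \right)} = H \left(-6 + H\right)$ ($N{\left(H \right)} = \left(H - 6\right) H = \left(-6 + H\right) H = H \left(-6 + H\right)$)
$T{\left(E,G \right)} = -5 + E + G$ ($T{\left(E,G \right)} = \left(E + G\right) + 1 \left(-6 + 1\right) = \left(E + G\right) + 1 \left(-5\right) = \left(E + G\right) - 5 = -5 + E + G$)
$T{\left(-60,Y \right)} - -40626 = \left(-5 - 60 + 216\right) - -40626 = 151 + 40626 = 40777$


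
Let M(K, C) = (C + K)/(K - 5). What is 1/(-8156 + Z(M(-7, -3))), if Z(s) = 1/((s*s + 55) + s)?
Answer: -2035/16597424 ≈ -0.00012261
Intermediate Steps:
M(K, C) = (C + K)/(-5 + K)
Z(s) = 1/(55 + s + s²) (Z(s) = 1/((s² + 55) + s) = 1/((55 + s²) + s) = 1/(55 + s + s²))
1/(-8156 + Z(M(-7, -3))) = 1/(-8156 + 1/(55 + (-3 - 7)/(-5 - 7) + ((-3 - 7)/(-5 - 7))²)) = 1/(-8156 + 1/(55 - 10/(-12) + (-10/(-12))²)) = 1/(-8156 + 1/(55 - 1/12*(-10) + (-1/12*(-10))²)) = 1/(-8156 + 1/(55 + ⅚ + (⅚)²)) = 1/(-8156 + 1/(55 + ⅚ + 25/36)) = 1/(-8156 + 1/(2035/36)) = 1/(-8156 + 36/2035) = 1/(-16597424/2035) = -2035/16597424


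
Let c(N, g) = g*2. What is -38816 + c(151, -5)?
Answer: -38826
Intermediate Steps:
c(N, g) = 2*g
-38816 + c(151, -5) = -38816 + 2*(-5) = -38816 - 10 = -38826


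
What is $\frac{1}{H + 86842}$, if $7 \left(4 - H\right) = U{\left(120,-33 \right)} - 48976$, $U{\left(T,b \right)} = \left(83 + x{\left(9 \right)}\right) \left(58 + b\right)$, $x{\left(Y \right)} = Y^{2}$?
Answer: $\frac{7}{652798} \approx 1.0723 \cdot 10^{-5}$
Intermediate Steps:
$U{\left(T,b \right)} = 9512 + 164 b$ ($U{\left(T,b \right)} = \left(83 + 9^{2}\right) \left(58 + b\right) = \left(83 + 81\right) \left(58 + b\right) = 164 \left(58 + b\right) = 9512 + 164 b$)
$H = \frac{44904}{7}$ ($H = 4 - \frac{\left(9512 + 164 \left(-33\right)\right) - 48976}{7} = 4 - \frac{\left(9512 - 5412\right) - 48976}{7} = 4 - \frac{4100 - 48976}{7} = 4 - - \frac{44876}{7} = 4 + \frac{44876}{7} = \frac{44904}{7} \approx 6414.9$)
$\frac{1}{H + 86842} = \frac{1}{\frac{44904}{7} + 86842} = \frac{1}{\frac{652798}{7}} = \frac{7}{652798}$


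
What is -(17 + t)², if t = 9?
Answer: -676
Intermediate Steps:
-(17 + t)² = -(17 + 9)² = -1*26² = -1*676 = -676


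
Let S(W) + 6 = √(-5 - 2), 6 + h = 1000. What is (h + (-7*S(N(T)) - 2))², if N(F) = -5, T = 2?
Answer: 1068813 - 14476*I*√7 ≈ 1.0688e+6 - 38300.0*I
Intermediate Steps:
h = 994 (h = -6 + 1000 = 994)
S(W) = -6 + I*√7 (S(W) = -6 + √(-5 - 2) = -6 + √(-7) = -6 + I*√7)
(h + (-7*S(N(T)) - 2))² = (994 + (-7*(-6 + I*√7) - 2))² = (994 + ((42 - 7*I*√7) - 2))² = (994 + (40 - 7*I*√7))² = (1034 - 7*I*√7)²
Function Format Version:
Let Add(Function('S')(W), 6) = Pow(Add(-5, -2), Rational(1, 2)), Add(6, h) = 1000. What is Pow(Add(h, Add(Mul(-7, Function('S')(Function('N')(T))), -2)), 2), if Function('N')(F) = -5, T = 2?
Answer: Add(1068813, Mul(-14476, I, Pow(7, Rational(1, 2)))) ≈ Add(1.0688e+6, Mul(-38300., I))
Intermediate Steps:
h = 994 (h = Add(-6, 1000) = 994)
Function('S')(W) = Add(-6, Mul(I, Pow(7, Rational(1, 2)))) (Function('S')(W) = Add(-6, Pow(Add(-5, -2), Rational(1, 2))) = Add(-6, Pow(-7, Rational(1, 2))) = Add(-6, Mul(I, Pow(7, Rational(1, 2)))))
Pow(Add(h, Add(Mul(-7, Function('S')(Function('N')(T))), -2)), 2) = Pow(Add(994, Add(Mul(-7, Add(-6, Mul(I, Pow(7, Rational(1, 2))))), -2)), 2) = Pow(Add(994, Add(Add(42, Mul(-7, I, Pow(7, Rational(1, 2)))), -2)), 2) = Pow(Add(994, Add(40, Mul(-7, I, Pow(7, Rational(1, 2))))), 2) = Pow(Add(1034, Mul(-7, I, Pow(7, Rational(1, 2)))), 2)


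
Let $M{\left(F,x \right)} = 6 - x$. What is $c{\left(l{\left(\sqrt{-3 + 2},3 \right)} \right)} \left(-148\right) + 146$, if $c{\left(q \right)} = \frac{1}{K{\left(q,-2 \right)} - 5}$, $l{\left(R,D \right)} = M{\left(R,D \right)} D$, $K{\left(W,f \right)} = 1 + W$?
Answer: $\frac{582}{5} \approx 116.4$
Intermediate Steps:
$l{\left(R,D \right)} = D \left(6 - D\right)$ ($l{\left(R,D \right)} = \left(6 - D\right) D = D \left(6 - D\right)$)
$c{\left(q \right)} = \frac{1}{-4 + q}$ ($c{\left(q \right)} = \frac{1}{\left(1 + q\right) - 5} = \frac{1}{-4 + q}$)
$c{\left(l{\left(\sqrt{-3 + 2},3 \right)} \right)} \left(-148\right) + 146 = \frac{1}{-4 + 3 \left(6 - 3\right)} \left(-148\right) + 146 = \frac{1}{-4 + 3 \cdot 3} \left(-148\right) + 146 = \frac{1}{-4 + 9} \left(-148\right) + 146 = \frac{1}{5} \left(-148\right) + 146 = - \frac{148}{5} + 146 = \frac{582}{5}$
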